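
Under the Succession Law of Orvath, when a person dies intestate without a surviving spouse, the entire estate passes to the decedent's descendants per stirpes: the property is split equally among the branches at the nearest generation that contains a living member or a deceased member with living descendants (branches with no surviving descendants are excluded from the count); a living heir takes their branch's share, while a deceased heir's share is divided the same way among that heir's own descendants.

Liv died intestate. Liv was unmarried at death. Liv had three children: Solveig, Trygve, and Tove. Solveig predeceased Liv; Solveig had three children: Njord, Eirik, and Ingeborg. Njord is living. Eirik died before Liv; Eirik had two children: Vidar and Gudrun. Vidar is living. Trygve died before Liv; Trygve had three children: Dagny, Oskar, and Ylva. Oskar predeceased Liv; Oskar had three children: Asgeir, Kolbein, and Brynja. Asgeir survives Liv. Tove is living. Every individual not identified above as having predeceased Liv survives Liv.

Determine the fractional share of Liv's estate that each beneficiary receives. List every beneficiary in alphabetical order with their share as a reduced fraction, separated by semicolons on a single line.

There is no surviving spouse, so the entire estate passes to Liv's descendants per stirpes.
The estate is divided into 3 equal shares of 1/3 among Solveig, Trygve, Tove.
Solveig predeceased; the 1/3 allotted to Solveig's branch passes to Solveig's issue by representation.
The 1/3 is divided into 3 equal shares of 1/9 among Njord, Eirik, Ingeborg.
Njord is living and takes 1/9.
Eirik predeceased; the 1/9 allotted to Eirik's branch passes to Eirik's issue by representation.
The 1/9 is divided into 2 equal shares of 1/18 among Vidar, Gudrun.
Vidar is living and takes 1/18.
Gudrun is living and takes 1/18.
Ingeborg is living and takes 1/9.
Trygve predeceased; the 1/3 allotted to Trygve's branch passes to Trygve's issue by representation.
The 1/3 is divided into 3 equal shares of 1/9 among Dagny, Oskar, Ylva.
Dagny is living and takes 1/9.
Oskar predeceased; the 1/9 allotted to Oskar's branch passes to Oskar's issue by representation.
The 1/9 is divided into 3 equal shares of 1/27 among Asgeir, Kolbein, Brynja.
Asgeir is living and takes 1/27.
Kolbein is living and takes 1/27.
Brynja is living and takes 1/27.
Ylva is living and takes 1/9.
Tove is living and takes 1/3.

Asgeir 1/27; Brynja 1/27; Dagny 1/9; Gudrun 1/18; Ingeborg 1/9; Kolbein 1/27; Njord 1/9; Tove 1/3; Vidar 1/18; Ylva 1/9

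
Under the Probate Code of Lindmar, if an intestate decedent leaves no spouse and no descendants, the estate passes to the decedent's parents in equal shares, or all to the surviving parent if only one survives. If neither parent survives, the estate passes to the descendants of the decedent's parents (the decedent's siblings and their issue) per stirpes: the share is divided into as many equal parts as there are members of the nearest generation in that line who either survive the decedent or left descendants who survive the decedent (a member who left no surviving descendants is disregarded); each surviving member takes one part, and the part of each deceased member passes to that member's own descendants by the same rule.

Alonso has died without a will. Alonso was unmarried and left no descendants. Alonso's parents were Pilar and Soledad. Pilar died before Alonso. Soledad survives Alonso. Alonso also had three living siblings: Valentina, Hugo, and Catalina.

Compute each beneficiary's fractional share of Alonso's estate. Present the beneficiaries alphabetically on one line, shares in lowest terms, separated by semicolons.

Soledad 1

Only one parent, Soledad, survives, so Soledad takes the entire estate. The siblings take nothing because a surviving parent has priority.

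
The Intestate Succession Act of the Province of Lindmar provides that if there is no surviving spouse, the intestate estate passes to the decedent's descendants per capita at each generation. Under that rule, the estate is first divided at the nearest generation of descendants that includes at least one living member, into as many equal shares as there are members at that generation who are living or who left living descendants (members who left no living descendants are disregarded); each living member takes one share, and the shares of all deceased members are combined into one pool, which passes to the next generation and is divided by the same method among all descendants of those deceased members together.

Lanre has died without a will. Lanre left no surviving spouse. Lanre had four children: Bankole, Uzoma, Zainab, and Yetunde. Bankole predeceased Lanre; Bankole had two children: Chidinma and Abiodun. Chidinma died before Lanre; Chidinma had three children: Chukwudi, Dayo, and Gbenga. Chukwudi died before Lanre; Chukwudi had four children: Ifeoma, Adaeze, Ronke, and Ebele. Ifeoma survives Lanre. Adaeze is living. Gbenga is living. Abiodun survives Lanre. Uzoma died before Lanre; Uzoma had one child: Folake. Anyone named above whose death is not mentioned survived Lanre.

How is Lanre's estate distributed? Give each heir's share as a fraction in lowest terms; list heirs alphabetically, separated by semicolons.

There is no surviving spouse, so the entire estate passes to Lanre's descendants per capita at each generation.
At generation 1 (Bankole, Uzoma, Zainab, Yetunde) there are 4 shares of (1)/4 = 1/4 each.
Living: Zainab and Yetunde — each takes 1/4.
Deceased: Bankole and Uzoma. Their combined 1/2 is pooled and carried to generation 2.
At generation 2 (Chidinma, Abiodun, Folake) there are 3 shares of (1/2)/3 = 1/6 each.
Living: Abiodun and Folake — each takes 1/6.
Deceased: Chidinma. That 1/6 share is carried to generation 3.
At generation 3 (Chukwudi, Dayo, Gbenga) there are 3 shares of (1/6)/3 = 1/18 each.
Living: Dayo and Gbenga — each takes 1/18.
Deceased: Chukwudi. That 1/18 share is carried to generation 4.
At generation 4 (Ifeoma, Adaeze, Ronke, Ebele) there are 4 shares of (1/18)/4 = 1/72 each.
Living: Ifeoma, Adaeze, Ronke, and Ebele — each takes 1/72.

Abiodun 1/6; Adaeze 1/72; Dayo 1/18; Ebele 1/72; Folake 1/6; Gbenga 1/18; Ifeoma 1/72; Ronke 1/72; Yetunde 1/4; Zainab 1/4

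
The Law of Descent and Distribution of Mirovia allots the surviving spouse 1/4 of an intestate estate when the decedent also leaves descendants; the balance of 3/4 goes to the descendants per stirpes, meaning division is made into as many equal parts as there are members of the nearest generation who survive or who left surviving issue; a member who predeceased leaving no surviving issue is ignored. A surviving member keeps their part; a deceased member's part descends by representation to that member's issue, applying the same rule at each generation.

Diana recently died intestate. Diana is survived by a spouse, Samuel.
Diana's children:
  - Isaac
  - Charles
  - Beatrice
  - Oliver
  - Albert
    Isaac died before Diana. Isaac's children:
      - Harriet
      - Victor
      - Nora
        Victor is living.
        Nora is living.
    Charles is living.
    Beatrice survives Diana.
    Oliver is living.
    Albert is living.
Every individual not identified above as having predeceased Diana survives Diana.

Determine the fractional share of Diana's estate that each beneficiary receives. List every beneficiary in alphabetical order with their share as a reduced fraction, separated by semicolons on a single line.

Albert 3/20; Beatrice 3/20; Charles 3/20; Harriet 1/20; Nora 1/20; Oliver 3/20; Samuel 1/4; Victor 1/20

Samuel, as surviving spouse, takes 1/4.
The remaining 3/4 passes to Diana's descendants per stirpes.
The 3/4 is divided into 5 equal shares of 3/20 among Isaac, Charles, Beatrice, Oliver, Albert.
Isaac predeceased; the 3/20 allotted to Isaac's branch passes to Isaac's issue by representation.
The 3/20 is divided into 3 equal shares of 1/20 among Harriet, Victor, Nora.
Harriet is living and takes 1/20.
Victor is living and takes 1/20.
Nora is living and takes 1/20.
Charles is living and takes 3/20.
Beatrice is living and takes 3/20.
Oliver is living and takes 3/20.
Albert is living and takes 3/20.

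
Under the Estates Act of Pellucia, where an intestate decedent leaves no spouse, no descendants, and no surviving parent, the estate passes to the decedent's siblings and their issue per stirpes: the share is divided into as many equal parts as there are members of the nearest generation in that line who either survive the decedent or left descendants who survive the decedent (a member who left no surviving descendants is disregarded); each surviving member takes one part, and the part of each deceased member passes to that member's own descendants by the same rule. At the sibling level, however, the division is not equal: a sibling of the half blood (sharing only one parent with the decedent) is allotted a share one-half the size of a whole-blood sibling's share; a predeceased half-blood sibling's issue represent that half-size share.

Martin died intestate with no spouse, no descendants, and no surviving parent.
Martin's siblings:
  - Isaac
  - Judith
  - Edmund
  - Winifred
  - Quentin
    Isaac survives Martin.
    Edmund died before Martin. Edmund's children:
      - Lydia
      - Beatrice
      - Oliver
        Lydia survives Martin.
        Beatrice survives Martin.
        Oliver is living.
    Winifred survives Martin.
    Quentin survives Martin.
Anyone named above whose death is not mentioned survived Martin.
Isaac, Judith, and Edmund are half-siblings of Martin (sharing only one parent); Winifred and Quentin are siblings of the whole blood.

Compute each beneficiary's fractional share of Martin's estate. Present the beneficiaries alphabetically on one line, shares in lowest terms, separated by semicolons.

No spouse, descendants, or parent survives, so the estate passes to Martin's siblings per stirpes.
Half-blood siblings count for one-half the weight of whole-blood siblings at the initial division.
Dividing 1 in proportion to weights (total weight 7/2): Isaac (weight 1/2) → 1/7; Judith (weight 1/2) → 1/7; Edmund (weight 1/2) → 1/7; Winifred (weight 1) → 2/7; Quentin (weight 1) → 2/7.
Isaac is living and takes 1/7.
Judith is living and takes 1/7.
Edmund predeceased; the 1/7 allotted to Edmund's branch passes to Edmund's issue by representation.
The 1/7 is divided into 3 equal shares of 1/21 among Lydia, Beatrice, Oliver.
Lydia is living and takes 1/21.
Beatrice is living and takes 1/21.
Oliver is living and takes 1/21.
Winifred is living and takes 2/7.
Quentin is living and takes 2/7.

Beatrice 1/21; Isaac 1/7; Judith 1/7; Lydia 1/21; Oliver 1/21; Quentin 2/7; Winifred 2/7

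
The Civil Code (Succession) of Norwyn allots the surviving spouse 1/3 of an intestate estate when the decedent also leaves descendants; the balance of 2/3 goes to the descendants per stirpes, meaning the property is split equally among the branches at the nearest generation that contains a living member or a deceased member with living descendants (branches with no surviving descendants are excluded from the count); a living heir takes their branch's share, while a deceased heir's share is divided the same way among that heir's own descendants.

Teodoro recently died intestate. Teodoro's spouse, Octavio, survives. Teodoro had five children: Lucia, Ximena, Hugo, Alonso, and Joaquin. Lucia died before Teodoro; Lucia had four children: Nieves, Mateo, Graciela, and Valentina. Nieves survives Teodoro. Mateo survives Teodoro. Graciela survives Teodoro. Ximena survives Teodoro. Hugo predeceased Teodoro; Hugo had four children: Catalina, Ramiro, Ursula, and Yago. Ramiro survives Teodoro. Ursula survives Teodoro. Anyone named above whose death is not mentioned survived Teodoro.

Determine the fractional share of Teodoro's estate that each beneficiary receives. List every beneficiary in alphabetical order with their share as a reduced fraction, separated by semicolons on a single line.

Alonso 2/15; Catalina 1/30; Graciela 1/30; Joaquin 2/15; Mateo 1/30; Nieves 1/30; Octavio 1/3; Ramiro 1/30; Ursula 1/30; Valentina 1/30; Ximena 2/15; Yago 1/30

Octavio, as surviving spouse, takes 1/3.
The remaining 2/3 passes to Teodoro's descendants per stirpes.
The 2/3 is divided into 5 equal shares of 2/15 among Lucia, Ximena, Hugo, Alonso, Joaquin.
Lucia predeceased; the 2/15 allotted to Lucia's branch passes to Lucia's issue by representation.
The 2/15 is divided into 4 equal shares of 1/30 among Nieves, Mateo, Graciela, Valentina.
Nieves is living and takes 1/30.
Mateo is living and takes 1/30.
Graciela is living and takes 1/30.
Valentina is living and takes 1/30.
Ximena is living and takes 2/15.
Hugo predeceased; the 2/15 allotted to Hugo's branch passes to Hugo's issue by representation.
The 2/15 is divided into 4 equal shares of 1/30 among Catalina, Ramiro, Ursula, Yago.
Catalina is living and takes 1/30.
Ramiro is living and takes 1/30.
Ursula is living and takes 1/30.
Yago is living and takes 1/30.
Alonso is living and takes 2/15.
Joaquin is living and takes 2/15.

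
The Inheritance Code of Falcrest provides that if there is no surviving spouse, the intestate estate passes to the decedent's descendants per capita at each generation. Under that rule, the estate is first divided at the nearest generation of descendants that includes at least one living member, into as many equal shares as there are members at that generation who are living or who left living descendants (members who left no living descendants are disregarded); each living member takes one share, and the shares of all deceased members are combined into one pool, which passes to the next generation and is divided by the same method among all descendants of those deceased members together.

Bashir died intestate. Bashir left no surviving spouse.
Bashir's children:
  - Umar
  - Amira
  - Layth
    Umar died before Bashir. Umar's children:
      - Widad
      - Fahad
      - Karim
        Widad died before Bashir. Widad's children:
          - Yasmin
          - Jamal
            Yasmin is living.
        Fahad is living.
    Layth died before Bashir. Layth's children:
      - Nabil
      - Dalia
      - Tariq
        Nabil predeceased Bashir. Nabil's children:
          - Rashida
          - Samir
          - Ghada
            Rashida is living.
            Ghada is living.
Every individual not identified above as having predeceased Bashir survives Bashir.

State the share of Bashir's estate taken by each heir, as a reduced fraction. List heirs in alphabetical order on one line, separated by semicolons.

There is no surviving spouse, so the entire estate passes to Bashir's descendants per capita at each generation.
At generation 1 (Umar, Amira, Layth) there are 3 shares of (1)/3 = 1/3 each.
Living: Amira — each takes 1/3.
Deceased: Umar and Layth. Their combined 2/3 is pooled and carried to generation 2.
At generation 2 (Widad, Fahad, Karim, Nabil, Dalia, Tariq) there are 6 shares of (2/3)/6 = 1/9 each.
Living: Fahad, Karim, Dalia, and Tariq — each takes 1/9.
Deceased: Widad and Nabil. Their combined 2/9 is pooled and carried to generation 3.
At generation 3 (Yasmin, Jamal, Rashida, Samir, Ghada) there are 5 shares of (2/9)/5 = 2/45 each.
Living: Yasmin, Jamal, Rashida, Samir, and Ghada — each takes 2/45.

Amira 1/3; Dalia 1/9; Fahad 1/9; Ghada 2/45; Jamal 2/45; Karim 1/9; Rashida 2/45; Samir 2/45; Tariq 1/9; Yasmin 2/45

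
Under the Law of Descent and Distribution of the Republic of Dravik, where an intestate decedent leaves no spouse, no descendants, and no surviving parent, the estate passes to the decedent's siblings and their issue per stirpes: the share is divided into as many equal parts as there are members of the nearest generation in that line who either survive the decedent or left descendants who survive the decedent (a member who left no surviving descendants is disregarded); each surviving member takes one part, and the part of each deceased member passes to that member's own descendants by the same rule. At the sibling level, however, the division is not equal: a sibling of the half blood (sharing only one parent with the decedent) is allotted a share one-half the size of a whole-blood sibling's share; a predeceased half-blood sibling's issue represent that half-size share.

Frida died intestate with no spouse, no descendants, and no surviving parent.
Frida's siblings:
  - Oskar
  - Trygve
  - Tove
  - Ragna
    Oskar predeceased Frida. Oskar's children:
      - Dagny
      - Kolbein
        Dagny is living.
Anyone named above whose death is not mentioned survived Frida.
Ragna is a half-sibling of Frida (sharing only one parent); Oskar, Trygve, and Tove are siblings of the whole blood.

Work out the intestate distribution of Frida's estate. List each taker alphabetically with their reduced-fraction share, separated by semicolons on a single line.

No spouse, descendants, or parent survives, so the estate passes to Frida's siblings per stirpes.
Half-blood siblings count for one-half the weight of whole-blood siblings at the initial division.
Dividing 1 in proportion to weights (total weight 7/2): Oskar (weight 1) → 2/7; Trygve (weight 1) → 2/7; Tove (weight 1) → 2/7; Ragna (weight 1/2) → 1/7.
Oskar predeceased; the 2/7 allotted to Oskar's branch passes to Oskar's issue by representation.
The 2/7 is divided into 2 equal shares of 1/7 among Dagny, Kolbein.
Dagny is living and takes 1/7.
Kolbein is living and takes 1/7.
Trygve is living and takes 2/7.
Tove is living and takes 2/7.
Ragna is living and takes 1/7.

Dagny 1/7; Kolbein 1/7; Ragna 1/7; Tove 2/7; Trygve 2/7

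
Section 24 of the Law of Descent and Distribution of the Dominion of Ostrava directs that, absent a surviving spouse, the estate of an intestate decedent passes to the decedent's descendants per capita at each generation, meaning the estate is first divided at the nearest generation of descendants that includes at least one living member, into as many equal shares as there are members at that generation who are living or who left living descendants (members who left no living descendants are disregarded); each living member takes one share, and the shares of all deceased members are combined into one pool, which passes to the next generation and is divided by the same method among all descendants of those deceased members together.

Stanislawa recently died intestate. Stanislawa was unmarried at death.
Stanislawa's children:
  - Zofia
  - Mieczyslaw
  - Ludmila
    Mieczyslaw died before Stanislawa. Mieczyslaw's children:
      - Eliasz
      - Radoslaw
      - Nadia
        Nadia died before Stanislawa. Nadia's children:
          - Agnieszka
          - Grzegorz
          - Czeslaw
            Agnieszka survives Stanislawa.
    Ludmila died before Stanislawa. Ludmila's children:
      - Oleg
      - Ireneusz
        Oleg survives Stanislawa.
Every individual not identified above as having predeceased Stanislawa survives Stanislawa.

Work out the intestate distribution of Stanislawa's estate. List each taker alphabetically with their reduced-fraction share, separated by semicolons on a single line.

There is no surviving spouse, so the entire estate passes to Stanislawa's descendants per capita at each generation.
At generation 1 (Zofia, Mieczyslaw, Ludmila) there are 3 shares of (1)/3 = 1/3 each.
Living: Zofia — each takes 1/3.
Deceased: Mieczyslaw and Ludmila. Their combined 2/3 is pooled and carried to generation 2.
At generation 2 (Eliasz, Radoslaw, Nadia, Oleg, Ireneusz) there are 5 shares of (2/3)/5 = 2/15 each.
Living: Eliasz, Radoslaw, Oleg, and Ireneusz — each takes 2/15.
Deceased: Nadia. That 2/15 share is carried to generation 3.
At generation 3 (Agnieszka, Grzegorz, Czeslaw) there are 3 shares of (2/15)/3 = 2/45 each.
Living: Agnieszka, Grzegorz, and Czeslaw — each takes 2/45.

Agnieszka 2/45; Czeslaw 2/45; Eliasz 2/15; Grzegorz 2/45; Ireneusz 2/15; Oleg 2/15; Radoslaw 2/15; Zofia 1/3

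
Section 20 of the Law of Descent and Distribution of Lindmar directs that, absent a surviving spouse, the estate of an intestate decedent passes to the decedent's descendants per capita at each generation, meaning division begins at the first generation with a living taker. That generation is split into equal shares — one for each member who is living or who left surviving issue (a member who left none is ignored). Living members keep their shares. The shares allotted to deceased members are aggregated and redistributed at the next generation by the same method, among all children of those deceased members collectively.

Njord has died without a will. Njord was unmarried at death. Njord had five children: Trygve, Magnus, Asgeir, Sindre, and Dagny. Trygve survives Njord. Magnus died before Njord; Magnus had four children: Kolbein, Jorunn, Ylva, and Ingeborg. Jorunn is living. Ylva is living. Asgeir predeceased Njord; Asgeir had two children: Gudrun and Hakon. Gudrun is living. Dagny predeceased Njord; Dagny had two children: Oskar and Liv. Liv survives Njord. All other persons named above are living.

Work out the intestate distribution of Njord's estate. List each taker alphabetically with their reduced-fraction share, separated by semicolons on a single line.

There is no surviving spouse, so the entire estate passes to Njord's descendants per capita at each generation.
At generation 1 (Trygve, Magnus, Asgeir, Sindre, Dagny) there are 5 shares of (1)/5 = 1/5 each.
Living: Trygve and Sindre — each takes 1/5.
Deceased: Magnus, Asgeir, and Dagny. Their combined 3/5 is pooled and carried to generation 2.
At generation 2 (Kolbein, Jorunn, Ylva, Ingeborg, Gudrun, Hakon, Oskar, Liv) there are 8 shares of (3/5)/8 = 3/40 each.
Living: Kolbein, Jorunn, Ylva, Ingeborg, Gudrun, Hakon, Oskar, and Liv — each takes 3/40.

Gudrun 3/40; Hakon 3/40; Ingeborg 3/40; Jorunn 3/40; Kolbein 3/40; Liv 3/40; Oskar 3/40; Sindre 1/5; Trygve 1/5; Ylva 3/40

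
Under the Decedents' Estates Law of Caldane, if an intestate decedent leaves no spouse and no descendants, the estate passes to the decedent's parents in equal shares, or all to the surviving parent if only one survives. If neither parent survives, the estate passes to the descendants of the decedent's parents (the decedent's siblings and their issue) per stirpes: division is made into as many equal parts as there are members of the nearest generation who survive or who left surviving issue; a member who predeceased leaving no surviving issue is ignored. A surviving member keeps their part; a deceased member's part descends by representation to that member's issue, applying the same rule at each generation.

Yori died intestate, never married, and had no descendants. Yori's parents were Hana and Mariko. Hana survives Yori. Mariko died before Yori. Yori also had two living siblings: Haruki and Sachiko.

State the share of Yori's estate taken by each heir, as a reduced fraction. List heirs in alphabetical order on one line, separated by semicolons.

Only one parent, Hana, survives, so Hana takes the entire estate. The siblings take nothing because a surviving parent has priority.

Hana 1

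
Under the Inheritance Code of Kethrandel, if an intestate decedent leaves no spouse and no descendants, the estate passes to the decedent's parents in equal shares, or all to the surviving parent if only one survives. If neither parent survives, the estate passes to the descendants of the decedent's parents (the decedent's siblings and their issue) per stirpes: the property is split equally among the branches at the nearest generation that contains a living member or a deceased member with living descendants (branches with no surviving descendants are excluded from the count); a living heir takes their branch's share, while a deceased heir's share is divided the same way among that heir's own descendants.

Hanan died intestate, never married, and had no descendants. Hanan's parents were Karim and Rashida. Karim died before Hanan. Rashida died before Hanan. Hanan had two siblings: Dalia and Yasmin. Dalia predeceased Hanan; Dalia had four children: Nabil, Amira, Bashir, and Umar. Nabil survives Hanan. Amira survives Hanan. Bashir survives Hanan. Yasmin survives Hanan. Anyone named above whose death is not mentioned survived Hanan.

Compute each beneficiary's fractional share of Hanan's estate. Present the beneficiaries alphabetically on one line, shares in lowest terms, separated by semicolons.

Neither parent survives and there are no descendants, so the estate passes to Hanan's siblings and their issue per stirpes.
The estate is divided into 2 equal shares of 1/2 among Dalia, Yasmin.
Dalia predeceased; the 1/2 allotted to Dalia's branch passes to Dalia's issue by representation.
The 1/2 is divided into 4 equal shares of 1/8 among Nabil, Amira, Bashir, Umar.
Nabil is living and takes 1/8.
Amira is living and takes 1/8.
Bashir is living and takes 1/8.
Umar is living and takes 1/8.
Yasmin is living and takes 1/2.

Amira 1/8; Bashir 1/8; Nabil 1/8; Umar 1/8; Yasmin 1/2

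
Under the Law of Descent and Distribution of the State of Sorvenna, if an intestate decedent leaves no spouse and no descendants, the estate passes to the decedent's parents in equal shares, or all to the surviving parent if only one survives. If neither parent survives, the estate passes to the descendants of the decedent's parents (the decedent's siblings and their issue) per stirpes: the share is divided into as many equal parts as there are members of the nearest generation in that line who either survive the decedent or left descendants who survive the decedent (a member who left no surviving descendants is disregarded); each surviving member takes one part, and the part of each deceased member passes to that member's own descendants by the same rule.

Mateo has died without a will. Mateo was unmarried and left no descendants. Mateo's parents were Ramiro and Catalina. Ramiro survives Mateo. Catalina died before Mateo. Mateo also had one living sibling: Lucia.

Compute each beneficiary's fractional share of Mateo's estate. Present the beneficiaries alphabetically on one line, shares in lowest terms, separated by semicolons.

Ramiro 1

Only one parent, Ramiro, survives, so Ramiro takes the entire estate. The siblings take nothing because a surviving parent has priority.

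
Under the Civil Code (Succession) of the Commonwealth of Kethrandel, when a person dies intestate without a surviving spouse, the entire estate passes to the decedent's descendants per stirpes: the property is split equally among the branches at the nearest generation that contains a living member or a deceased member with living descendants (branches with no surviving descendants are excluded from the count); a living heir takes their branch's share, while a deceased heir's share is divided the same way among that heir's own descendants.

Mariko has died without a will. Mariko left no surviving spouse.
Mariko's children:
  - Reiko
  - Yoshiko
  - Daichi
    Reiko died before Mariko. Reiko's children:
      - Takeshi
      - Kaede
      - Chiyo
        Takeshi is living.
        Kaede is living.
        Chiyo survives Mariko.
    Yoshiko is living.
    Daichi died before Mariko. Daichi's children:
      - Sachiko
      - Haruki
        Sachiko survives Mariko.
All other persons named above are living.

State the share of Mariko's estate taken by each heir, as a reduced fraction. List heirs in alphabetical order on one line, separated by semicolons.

There is no surviving spouse, so the entire estate passes to Mariko's descendants per stirpes.
The estate is divided into 3 equal shares of 1/3 among Reiko, Yoshiko, Daichi.
Reiko predeceased; the 1/3 allotted to Reiko's branch passes to Reiko's issue by representation.
The 1/3 is divided into 3 equal shares of 1/9 among Takeshi, Kaede, Chiyo.
Takeshi is living and takes 1/9.
Kaede is living and takes 1/9.
Chiyo is living and takes 1/9.
Yoshiko is living and takes 1/3.
Daichi predeceased; the 1/3 allotted to Daichi's branch passes to Daichi's issue by representation.
The 1/3 is divided into 2 equal shares of 1/6 among Sachiko, Haruki.
Sachiko is living and takes 1/6.
Haruki is living and takes 1/6.

Chiyo 1/9; Haruki 1/6; Kaede 1/9; Sachiko 1/6; Takeshi 1/9; Yoshiko 1/3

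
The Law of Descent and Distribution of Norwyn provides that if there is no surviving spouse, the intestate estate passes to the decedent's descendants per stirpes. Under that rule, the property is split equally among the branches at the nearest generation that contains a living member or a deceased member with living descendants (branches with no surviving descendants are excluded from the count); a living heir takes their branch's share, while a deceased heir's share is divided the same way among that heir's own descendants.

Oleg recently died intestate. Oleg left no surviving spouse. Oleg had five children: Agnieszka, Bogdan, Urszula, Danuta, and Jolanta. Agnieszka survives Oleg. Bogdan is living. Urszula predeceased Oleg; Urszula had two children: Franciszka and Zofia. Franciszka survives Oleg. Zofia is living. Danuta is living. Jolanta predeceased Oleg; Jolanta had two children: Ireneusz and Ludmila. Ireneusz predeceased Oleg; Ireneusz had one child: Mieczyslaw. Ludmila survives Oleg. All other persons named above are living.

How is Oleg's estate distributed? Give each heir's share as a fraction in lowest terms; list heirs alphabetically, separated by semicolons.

Agnieszka 1/5; Bogdan 1/5; Danuta 1/5; Franciszka 1/10; Ludmila 1/10; Mieczyslaw 1/10; Zofia 1/10

There is no surviving spouse, so the entire estate passes to Oleg's descendants per stirpes.
The estate is divided into 5 equal shares of 1/5 among Agnieszka, Bogdan, Urszula, Danuta, Jolanta.
Agnieszka is living and takes 1/5.
Bogdan is living and takes 1/5.
Urszula predeceased; the 1/5 allotted to Urszula's branch passes to Urszula's issue by representation.
The 1/5 is divided into 2 equal shares of 1/10 among Franciszka, Zofia.
Franciszka is living and takes 1/10.
Zofia is living and takes 1/10.
Danuta is living and takes 1/5.
Jolanta predeceased; the 1/5 allotted to Jolanta's branch passes to Jolanta's issue by representation.
The 1/5 is divided into 2 equal shares of 1/10 among Ireneusz, Ludmila.
Ireneusz predeceased; the 1/10 allotted to Ireneusz's branch passes to Ireneusz's issue by representation.
Mieczyslaw is the sole taker at this level and receives the full 1/10.
Ludmila is living and takes 1/10.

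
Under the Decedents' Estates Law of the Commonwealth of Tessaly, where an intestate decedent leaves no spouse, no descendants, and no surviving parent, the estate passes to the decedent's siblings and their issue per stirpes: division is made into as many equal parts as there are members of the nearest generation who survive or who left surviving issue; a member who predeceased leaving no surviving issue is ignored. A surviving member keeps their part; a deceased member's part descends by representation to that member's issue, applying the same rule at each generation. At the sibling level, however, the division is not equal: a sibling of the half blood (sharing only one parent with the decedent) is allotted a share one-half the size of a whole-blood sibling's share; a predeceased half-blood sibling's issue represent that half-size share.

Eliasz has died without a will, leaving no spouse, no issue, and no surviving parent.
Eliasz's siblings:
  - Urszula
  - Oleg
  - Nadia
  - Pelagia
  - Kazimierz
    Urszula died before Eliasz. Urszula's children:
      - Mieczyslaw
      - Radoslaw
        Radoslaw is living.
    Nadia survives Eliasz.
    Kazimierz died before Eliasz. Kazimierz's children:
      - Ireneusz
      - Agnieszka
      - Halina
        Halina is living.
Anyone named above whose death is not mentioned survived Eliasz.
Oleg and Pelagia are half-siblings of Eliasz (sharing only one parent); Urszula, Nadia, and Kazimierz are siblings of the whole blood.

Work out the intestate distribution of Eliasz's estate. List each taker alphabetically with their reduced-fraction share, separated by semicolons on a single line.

No spouse, descendants, or parent survives, so the estate passes to Eliasz's siblings per stirpes.
Half-blood siblings count for one-half the weight of whole-blood siblings at the initial division.
Dividing 1 in proportion to weights (total weight 4): Urszula (weight 1) → 1/4; Oleg (weight 1/2) → 1/8; Nadia (weight 1) → 1/4; Pelagia (weight 1/2) → 1/8; Kazimierz (weight 1) → 1/4.
Urszula predeceased; the 1/4 allotted to Urszula's branch passes to Urszula's issue by representation.
The 1/4 is divided into 2 equal shares of 1/8 among Mieczyslaw, Radoslaw.
Mieczyslaw is living and takes 1/8.
Radoslaw is living and takes 1/8.
Oleg is living and takes 1/8.
Nadia is living and takes 1/4.
Pelagia is living and takes 1/8.
Kazimierz predeceased; the 1/4 allotted to Kazimierz's branch passes to Kazimierz's issue by representation.
The 1/4 is divided into 3 equal shares of 1/12 among Ireneusz, Agnieszka, Halina.
Ireneusz is living and takes 1/12.
Agnieszka is living and takes 1/12.
Halina is living and takes 1/12.

Agnieszka 1/12; Halina 1/12; Ireneusz 1/12; Mieczyslaw 1/8; Nadia 1/4; Oleg 1/8; Pelagia 1/8; Radoslaw 1/8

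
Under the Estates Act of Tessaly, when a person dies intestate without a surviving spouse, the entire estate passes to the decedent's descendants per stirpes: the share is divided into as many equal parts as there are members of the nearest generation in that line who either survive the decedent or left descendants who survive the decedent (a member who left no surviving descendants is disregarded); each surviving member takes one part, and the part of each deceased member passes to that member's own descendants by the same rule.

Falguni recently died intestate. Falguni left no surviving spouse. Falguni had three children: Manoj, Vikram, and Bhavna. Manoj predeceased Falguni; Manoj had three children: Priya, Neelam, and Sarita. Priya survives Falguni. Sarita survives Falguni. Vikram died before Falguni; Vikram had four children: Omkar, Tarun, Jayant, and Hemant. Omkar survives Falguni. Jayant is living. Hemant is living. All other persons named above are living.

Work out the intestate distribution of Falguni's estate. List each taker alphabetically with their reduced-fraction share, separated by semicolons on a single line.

There is no surviving spouse, so the entire estate passes to Falguni's descendants per stirpes.
The estate is divided into 3 equal shares of 1/3 among Manoj, Vikram, Bhavna.
Manoj predeceased; the 1/3 allotted to Manoj's branch passes to Manoj's issue by representation.
The 1/3 is divided into 3 equal shares of 1/9 among Priya, Neelam, Sarita.
Priya is living and takes 1/9.
Neelam is living and takes 1/9.
Sarita is living and takes 1/9.
Vikram predeceased; the 1/3 allotted to Vikram's branch passes to Vikram's issue by representation.
The 1/3 is divided into 4 equal shares of 1/12 among Omkar, Tarun, Jayant, Hemant.
Omkar is living and takes 1/12.
Tarun is living and takes 1/12.
Jayant is living and takes 1/12.
Hemant is living and takes 1/12.
Bhavna is living and takes 1/3.

Bhavna 1/3; Hemant 1/12; Jayant 1/12; Neelam 1/9; Omkar 1/12; Priya 1/9; Sarita 1/9; Tarun 1/12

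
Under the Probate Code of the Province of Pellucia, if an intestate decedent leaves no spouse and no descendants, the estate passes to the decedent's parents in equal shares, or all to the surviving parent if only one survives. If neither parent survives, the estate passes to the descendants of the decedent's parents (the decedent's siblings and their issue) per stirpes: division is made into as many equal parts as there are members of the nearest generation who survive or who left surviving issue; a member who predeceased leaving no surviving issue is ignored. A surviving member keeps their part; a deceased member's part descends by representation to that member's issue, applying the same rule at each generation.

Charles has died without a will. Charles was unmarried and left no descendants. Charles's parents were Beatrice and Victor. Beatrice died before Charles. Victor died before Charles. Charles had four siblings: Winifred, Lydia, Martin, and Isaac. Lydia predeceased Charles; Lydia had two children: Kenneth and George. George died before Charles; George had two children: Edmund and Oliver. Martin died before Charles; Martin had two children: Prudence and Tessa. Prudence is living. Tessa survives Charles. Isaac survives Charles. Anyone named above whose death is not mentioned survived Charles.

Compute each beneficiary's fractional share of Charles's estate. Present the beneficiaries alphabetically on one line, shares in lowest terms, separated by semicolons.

Neither parent survives and there are no descendants, so the estate passes to Charles's siblings and their issue per stirpes.
The estate is divided into 4 equal shares of 1/4 among Winifred, Lydia, Martin, Isaac.
Winifred is living and takes 1/4.
Lydia predeceased; the 1/4 allotted to Lydia's branch passes to Lydia's issue by representation.
The 1/4 is divided into 2 equal shares of 1/8 among Kenneth, George.
Kenneth is living and takes 1/8.
George predeceased; the 1/8 allotted to George's branch passes to George's issue by representation.
The 1/8 is divided into 2 equal shares of 1/16 among Edmund, Oliver.
Edmund is living and takes 1/16.
Oliver is living and takes 1/16.
Martin predeceased; the 1/4 allotted to Martin's branch passes to Martin's issue by representation.
The 1/4 is divided into 2 equal shares of 1/8 among Prudence, Tessa.
Prudence is living and takes 1/8.
Tessa is living and takes 1/8.
Isaac is living and takes 1/4.

Edmund 1/16; Isaac 1/4; Kenneth 1/8; Oliver 1/16; Prudence 1/8; Tessa 1/8; Winifred 1/4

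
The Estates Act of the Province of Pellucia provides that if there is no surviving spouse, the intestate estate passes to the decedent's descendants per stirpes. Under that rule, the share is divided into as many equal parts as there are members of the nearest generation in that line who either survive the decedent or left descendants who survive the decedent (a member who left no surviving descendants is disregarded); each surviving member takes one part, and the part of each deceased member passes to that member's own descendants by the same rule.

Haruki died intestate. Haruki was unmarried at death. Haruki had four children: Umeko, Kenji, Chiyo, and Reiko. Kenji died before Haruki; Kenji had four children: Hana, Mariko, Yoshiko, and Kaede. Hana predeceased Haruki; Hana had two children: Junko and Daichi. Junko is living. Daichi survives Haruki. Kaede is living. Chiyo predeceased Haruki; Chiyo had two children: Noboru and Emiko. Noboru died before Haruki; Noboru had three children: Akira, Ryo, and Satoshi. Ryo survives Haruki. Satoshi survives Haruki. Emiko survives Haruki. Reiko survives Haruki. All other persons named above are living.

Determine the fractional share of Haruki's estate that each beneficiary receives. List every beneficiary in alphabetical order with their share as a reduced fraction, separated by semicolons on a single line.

Akira 1/24; Daichi 1/32; Emiko 1/8; Junko 1/32; Kaede 1/16; Mariko 1/16; Reiko 1/4; Ryo 1/24; Satoshi 1/24; Umeko 1/4; Yoshiko 1/16

There is no surviving spouse, so the entire estate passes to Haruki's descendants per stirpes.
The estate is divided into 4 equal shares of 1/4 among Umeko, Kenji, Chiyo, Reiko.
Umeko is living and takes 1/4.
Kenji predeceased; the 1/4 allotted to Kenji's branch passes to Kenji's issue by representation.
The 1/4 is divided into 4 equal shares of 1/16 among Hana, Mariko, Yoshiko, Kaede.
Hana predeceased; the 1/16 allotted to Hana's branch passes to Hana's issue by representation.
The 1/16 is divided into 2 equal shares of 1/32 among Junko, Daichi.
Junko is living and takes 1/32.
Daichi is living and takes 1/32.
Mariko is living and takes 1/16.
Yoshiko is living and takes 1/16.
Kaede is living and takes 1/16.
Chiyo predeceased; the 1/4 allotted to Chiyo's branch passes to Chiyo's issue by representation.
The 1/4 is divided into 2 equal shares of 1/8 among Noboru, Emiko.
Noboru predeceased; the 1/8 allotted to Noboru's branch passes to Noboru's issue by representation.
The 1/8 is divided into 3 equal shares of 1/24 among Akira, Ryo, Satoshi.
Akira is living and takes 1/24.
Ryo is living and takes 1/24.
Satoshi is living and takes 1/24.
Emiko is living and takes 1/8.
Reiko is living and takes 1/4.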